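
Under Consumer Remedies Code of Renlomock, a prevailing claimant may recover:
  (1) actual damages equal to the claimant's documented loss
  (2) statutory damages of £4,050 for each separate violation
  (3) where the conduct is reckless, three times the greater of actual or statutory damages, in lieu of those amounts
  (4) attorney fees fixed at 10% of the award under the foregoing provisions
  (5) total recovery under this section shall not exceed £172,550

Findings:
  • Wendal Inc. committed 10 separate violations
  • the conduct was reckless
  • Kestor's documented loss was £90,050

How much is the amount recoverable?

Statutory damages: 10 × £4,050 = £40,500
Greater of actual damages (£90,050) or statutory damages (£40,500): £90,050
Trebled: 3 × £90,050 = £270,150
Attorney fees: 10% of £270,150 = £27,015
Total before cap: £270,150 + £27,015 = £297,165
Cap at £172,550: £297,165 exceeds the cap → £172,550

£172,550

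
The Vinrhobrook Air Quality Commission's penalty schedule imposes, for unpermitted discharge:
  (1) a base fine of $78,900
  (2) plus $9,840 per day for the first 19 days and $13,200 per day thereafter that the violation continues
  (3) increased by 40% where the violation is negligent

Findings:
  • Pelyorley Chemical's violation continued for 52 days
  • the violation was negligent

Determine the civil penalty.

First 19 days: 19 × $9,840 = $186,960
Remaining days: (52 − 19) × $13,200 = $435,600
Per-day component: $186,960 + $435,600 = $622,560
Base plus per-day: $78,900 + $622,560 = $701,460
Enhancement: 40% of $701,460 = $280,584
Enhanced fine: $701,460 + $280,584 = $982,044

$982,044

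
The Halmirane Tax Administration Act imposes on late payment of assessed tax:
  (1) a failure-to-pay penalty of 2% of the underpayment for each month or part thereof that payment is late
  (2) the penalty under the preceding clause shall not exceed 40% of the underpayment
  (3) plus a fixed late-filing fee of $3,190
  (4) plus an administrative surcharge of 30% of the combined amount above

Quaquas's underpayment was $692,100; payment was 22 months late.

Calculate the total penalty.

Accrued rate: 2% × 22 = 44%, capped at 40% → 40%
Failure-to-pay penalty: 40% of $692,100 = $276,840
Penalty before surcharge: $276,840 + $3,190 = $280,030
Administrative surcharge: 30% of $280,030 = $84,009
Total penalty: $280,030 + $84,009 = $364,039

Penalty: $364,039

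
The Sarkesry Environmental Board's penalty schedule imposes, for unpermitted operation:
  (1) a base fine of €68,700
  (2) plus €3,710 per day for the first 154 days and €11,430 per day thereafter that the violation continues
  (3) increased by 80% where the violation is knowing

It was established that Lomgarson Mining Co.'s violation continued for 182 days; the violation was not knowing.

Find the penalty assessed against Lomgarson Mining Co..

First 154 days: 154 × €3,710 = €571,340
Remaining days: (182 − 154) × €11,430 = €320,040
Per-day component: €571,340 + €320,040 = €891,380
Base plus per-day: €68,700 + €891,380 = €960,080
The violation was not knowing: no 80% increase.

€960,080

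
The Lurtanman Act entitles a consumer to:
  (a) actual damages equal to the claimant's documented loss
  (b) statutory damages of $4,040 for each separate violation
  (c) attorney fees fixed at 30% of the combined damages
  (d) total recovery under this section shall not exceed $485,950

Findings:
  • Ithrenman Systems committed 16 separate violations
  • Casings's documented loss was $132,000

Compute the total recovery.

Statutory damages: 16 × $4,040 = $64,640
Combined damages: $132,000 + $64,640 = $196,640
Attorney fees: 30% of $196,640 = $58,992
Total before cap: $196,640 + $58,992 = $255,632
Cap at $485,950: $255,632 is within the cap, no reduction.

Total recovery: $255,632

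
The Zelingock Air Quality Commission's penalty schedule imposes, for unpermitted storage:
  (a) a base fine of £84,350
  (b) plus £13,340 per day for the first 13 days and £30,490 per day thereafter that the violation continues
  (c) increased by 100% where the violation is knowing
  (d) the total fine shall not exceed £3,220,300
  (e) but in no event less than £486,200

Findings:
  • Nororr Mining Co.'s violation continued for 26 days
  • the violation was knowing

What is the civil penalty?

£1,308,280

First 13 days: 13 × £13,340 = £173,420
Remaining days: (26 − 13) × £30,490 = £396,370
Per-day component: £173,420 + £396,370 = £569,790
Base plus per-day: £84,350 + £569,790 = £654,140
Enhancement: 100% of £654,140 = £654,140
Enhanced fine: £654,140 + £654,140 = £1,308,280
Cap at £3,220,300: £1,308,280 is within the cap, no reduction.
Minimum £486,200: £1,308,280 meets the minimum, no increase.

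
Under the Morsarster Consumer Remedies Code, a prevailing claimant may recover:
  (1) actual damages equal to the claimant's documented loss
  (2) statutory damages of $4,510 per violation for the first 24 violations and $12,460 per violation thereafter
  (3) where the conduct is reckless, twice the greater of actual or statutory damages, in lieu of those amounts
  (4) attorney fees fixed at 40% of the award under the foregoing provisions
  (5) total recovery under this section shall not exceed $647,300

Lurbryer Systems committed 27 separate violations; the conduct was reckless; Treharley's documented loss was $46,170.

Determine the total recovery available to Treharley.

First 24 violations: 24 × $4,510 = $108,240
Remaining violations: (27 − 24) × $12,460 = $37,380
Statutory damages: $108,240 + $37,380 = $145,620
Greater of actual damages ($46,170) or statutory damages ($145,620): $145,620
Doubled: 2 × $145,620 = $291,240
Attorney fees: 40% of $291,240 = $116,496
Total before cap: $291,240 + $116,496 = $407,736
Cap at $647,300: $407,736 is within the cap, no reduction.

$407,736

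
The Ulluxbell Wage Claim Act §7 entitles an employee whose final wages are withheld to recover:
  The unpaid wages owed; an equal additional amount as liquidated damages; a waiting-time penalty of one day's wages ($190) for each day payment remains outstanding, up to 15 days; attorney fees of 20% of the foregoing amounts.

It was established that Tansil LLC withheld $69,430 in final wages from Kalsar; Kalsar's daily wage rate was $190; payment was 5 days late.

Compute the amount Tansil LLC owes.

Liquidated damages (equal amount): $69,430
Penalty days: min(5, 15) = 5
Waiting-time penalty: 5 × $190 = $950
Subtotal: $69,430 + $69,430 + $950 = $139,810
Attorney fees: 20% of $139,810 = $27,962
Total award: $139,810 + $27,962 = $167,772

$167,772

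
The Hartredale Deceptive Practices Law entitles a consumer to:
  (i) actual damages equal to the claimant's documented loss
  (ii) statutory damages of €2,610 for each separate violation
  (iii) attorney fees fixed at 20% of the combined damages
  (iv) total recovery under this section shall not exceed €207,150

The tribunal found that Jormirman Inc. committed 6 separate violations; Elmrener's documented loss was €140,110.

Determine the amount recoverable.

€186,924

Statutory damages: 6 × €2,610 = €15,660
Combined damages: €140,110 + €15,660 = €155,770
Attorney fees: 20% of €155,770 = €31,154
Total before cap: €155,770 + €31,154 = €186,924
Cap at €207,150: €186,924 is within the cap, no reduction.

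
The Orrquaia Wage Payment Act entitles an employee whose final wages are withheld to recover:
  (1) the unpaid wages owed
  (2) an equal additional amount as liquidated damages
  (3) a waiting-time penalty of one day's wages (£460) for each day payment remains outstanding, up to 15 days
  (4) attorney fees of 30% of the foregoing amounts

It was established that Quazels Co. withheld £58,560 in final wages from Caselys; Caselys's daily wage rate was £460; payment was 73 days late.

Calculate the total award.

Total award: £161,226

Liquidated damages (equal amount): £58,560
Penalty days: min(73, 15) = 15
Waiting-time penalty: 15 × £460 = £6,900
Subtotal: £58,560 + £58,560 + £6,900 = £124,020
Attorney fees: 30% of £124,020 = £37,206
Total award: £124,020 + £37,206 = £161,226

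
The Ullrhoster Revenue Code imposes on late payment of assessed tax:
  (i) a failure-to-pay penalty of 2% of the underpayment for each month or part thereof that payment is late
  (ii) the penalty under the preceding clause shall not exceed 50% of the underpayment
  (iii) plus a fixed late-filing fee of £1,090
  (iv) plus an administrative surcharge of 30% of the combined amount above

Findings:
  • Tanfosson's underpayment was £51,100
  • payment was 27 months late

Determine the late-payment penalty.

£34,632

Accrued rate: 2% × 27 = 54%, capped at 50% → 50%
Failure-to-pay penalty: 50% of £51,100 = £25,550
Penalty before surcharge: £25,550 + £1,090 = £26,640
Administrative surcharge: 30% of £26,640 = £7,992
Total penalty: £26,640 + £7,992 = £34,632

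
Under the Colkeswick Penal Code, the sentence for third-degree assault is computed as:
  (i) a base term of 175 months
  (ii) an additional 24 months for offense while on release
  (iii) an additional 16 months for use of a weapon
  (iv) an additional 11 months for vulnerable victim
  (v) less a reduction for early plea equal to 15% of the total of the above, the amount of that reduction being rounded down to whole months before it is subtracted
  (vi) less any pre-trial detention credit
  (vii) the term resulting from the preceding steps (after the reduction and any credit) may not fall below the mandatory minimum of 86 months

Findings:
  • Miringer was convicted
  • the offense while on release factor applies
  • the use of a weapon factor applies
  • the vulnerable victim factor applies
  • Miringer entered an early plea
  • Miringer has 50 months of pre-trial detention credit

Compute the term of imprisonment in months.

Offense while on release enhancement: +24 months
Use of a weapon enhancement: +16 months
Vulnerable victim enhancement: +11 months
Adjusted term: 175 months + 24 months + 16 months + 11 months = 226 months
Early plea reduction: 15% of 226 months = 33 months (rounded down)
After reduction: 226 − 33 = 193 months
Less pre-trial detention credit: 193 months − 50 months = 143 months
Minimum 86 months: 143 months meets the minimum, no increase.

143 months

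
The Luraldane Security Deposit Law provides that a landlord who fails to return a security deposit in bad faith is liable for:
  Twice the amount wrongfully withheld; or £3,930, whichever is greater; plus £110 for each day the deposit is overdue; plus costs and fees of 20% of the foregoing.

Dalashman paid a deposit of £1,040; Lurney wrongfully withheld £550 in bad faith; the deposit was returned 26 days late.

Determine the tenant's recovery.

Recovery: £8,148

Doubled: 2 × £550 = £1,100
Minimum £3,930: £1,100 is below the minimum → £3,930
Late-return penalty: 26 × £110 = £2,860
Damages plus late penalty: £3,930 + £2,860 = £6,790
Costs and fees: 20% of £6,790 = £1,358
Total recovery: £6,790 + £1,358 = £8,148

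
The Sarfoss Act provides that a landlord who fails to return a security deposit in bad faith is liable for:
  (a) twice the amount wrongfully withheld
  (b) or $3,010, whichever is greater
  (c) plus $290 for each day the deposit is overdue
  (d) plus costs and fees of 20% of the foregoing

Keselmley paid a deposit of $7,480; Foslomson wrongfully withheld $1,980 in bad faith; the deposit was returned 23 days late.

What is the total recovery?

$12,756

Doubled: 2 × $1,980 = $3,960
Minimum $3,010: $3,960 meets the minimum, no increase.
Late-return penalty: 23 × $290 = $6,670
Damages plus late penalty: $3,960 + $6,670 = $10,630
Costs and fees: 20% of $10,630 = $2,126
Total recovery: $10,630 + $2,126 = $12,756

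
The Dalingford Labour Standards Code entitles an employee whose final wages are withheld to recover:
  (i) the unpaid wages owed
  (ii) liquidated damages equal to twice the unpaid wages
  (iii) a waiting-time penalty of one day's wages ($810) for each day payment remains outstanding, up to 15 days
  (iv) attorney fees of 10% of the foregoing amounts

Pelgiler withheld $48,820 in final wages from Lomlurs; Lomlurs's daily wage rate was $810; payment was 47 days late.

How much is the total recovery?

Doubled: 2 × $48,820 = $97,640
Penalty days: min(47, 15) = 15
Waiting-time penalty: 15 × $810 = $12,150
Subtotal: $48,820 + $97,640 + $12,150 = $158,610
Attorney fees: 10% of $158,610 = $15,861
Total award: $158,610 + $15,861 = $174,471

Total award: $174,471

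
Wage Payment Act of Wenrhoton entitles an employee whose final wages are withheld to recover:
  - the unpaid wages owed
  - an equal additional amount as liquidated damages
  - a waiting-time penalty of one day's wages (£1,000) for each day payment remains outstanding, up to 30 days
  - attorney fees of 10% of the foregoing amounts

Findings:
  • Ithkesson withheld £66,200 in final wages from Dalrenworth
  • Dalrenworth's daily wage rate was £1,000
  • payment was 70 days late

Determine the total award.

Liquidated damages (equal amount): £66,200
Penalty days: min(70, 30) = 30
Waiting-time penalty: 30 × £1,000 = £30,000
Subtotal: £66,200 + £66,200 + £30,000 = £162,400
Attorney fees: 10% of £162,400 = £16,240
Total award: £162,400 + £16,240 = £178,640

£178,640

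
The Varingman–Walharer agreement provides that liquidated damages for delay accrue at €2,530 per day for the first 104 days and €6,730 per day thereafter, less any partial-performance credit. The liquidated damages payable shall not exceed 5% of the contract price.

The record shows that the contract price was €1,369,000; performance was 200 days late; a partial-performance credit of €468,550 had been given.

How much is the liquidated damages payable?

€68,450

First 104 days: 104 × €2,530 = €263,120
Remaining days: (200 − 104) × €6,730 = €646,080
Accrued per-day damages: €263,120 + €646,080 = €909,200
Less partial-performance credit: €909,200 − €468,550 = €440,650
Cap: 5% of €1,369,000 = €68,450
Cap at €68,450: €440,650 exceeds the cap → €68,450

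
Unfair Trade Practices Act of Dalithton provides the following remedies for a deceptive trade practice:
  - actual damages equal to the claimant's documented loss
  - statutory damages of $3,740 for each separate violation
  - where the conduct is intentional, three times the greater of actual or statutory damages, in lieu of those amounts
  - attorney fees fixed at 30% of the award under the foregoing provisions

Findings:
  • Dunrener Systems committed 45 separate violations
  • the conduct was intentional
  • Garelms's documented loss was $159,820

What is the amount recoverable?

$656,370

Statutory damages: 45 × $3,740 = $168,300
Greater of actual damages ($159,820) or statutory damages ($168,300): $168,300
Trebled: 3 × $168,300 = $504,900
Attorney fees: 30% of $504,900 = $151,470
Total recovery: $504,900 + $151,470 = $656,370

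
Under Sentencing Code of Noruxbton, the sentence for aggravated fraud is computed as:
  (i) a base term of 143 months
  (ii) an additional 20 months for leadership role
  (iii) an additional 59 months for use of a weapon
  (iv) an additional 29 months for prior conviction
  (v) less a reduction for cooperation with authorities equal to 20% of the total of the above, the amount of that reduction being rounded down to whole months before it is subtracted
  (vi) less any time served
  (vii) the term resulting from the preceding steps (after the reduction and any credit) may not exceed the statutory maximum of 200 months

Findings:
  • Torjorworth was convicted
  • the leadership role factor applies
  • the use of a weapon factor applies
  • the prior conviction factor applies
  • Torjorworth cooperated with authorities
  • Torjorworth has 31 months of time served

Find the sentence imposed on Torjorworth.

Leadership role enhancement: +20 months
Use of a weapon enhancement: +59 months
Prior conviction enhancement: +29 months
Adjusted term: 143 months + 20 months + 59 months + 29 months = 251 months
Cooperation with authorities reduction: 20% of 251 months = 50 months (rounded down)
After reduction: 251 − 50 = 201 months
Less time served: 201 months − 31 months = 170 months
Cap at 200 months: 170 months is within the cap, no reduction.

Sentence: 170 months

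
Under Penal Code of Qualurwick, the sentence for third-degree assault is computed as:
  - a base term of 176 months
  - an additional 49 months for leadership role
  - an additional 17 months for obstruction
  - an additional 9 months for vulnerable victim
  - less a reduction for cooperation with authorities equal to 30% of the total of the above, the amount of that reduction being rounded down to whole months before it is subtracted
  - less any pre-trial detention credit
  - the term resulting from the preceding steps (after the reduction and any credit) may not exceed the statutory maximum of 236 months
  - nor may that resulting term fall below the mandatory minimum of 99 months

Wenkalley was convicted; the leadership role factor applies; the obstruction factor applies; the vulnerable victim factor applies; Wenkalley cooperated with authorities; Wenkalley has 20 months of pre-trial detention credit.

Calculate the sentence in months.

Leadership role enhancement: +49 months
Obstruction enhancement: +17 months
Vulnerable victim enhancement: +9 months
Adjusted term: 176 months + 49 months + 17 months + 9 months = 251 months
Cooperation with authorities reduction: 30% of 251 months = 75 months (rounded down)
After reduction: 251 − 75 = 176 months
Less pre-trial detention credit: 176 months − 20 months = 156 months
Cap at 236 months: 156 months is within the cap, no reduction.
Minimum 99 months: 156 months meets the minimum, no increase.

156 months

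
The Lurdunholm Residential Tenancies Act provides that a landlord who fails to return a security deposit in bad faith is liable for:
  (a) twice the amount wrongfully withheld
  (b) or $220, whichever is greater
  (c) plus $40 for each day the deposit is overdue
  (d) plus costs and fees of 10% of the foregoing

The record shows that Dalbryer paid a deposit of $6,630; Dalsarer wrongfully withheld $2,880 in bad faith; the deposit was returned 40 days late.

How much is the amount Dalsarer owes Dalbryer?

$8,096

Doubled: 2 × $2,880 = $5,760
Minimum $220: $5,760 meets the minimum, no increase.
Late-return penalty: 40 × $40 = $1,600
Damages plus late penalty: $5,760 + $1,600 = $7,360
Costs and fees: 10% of $7,360 = $736
Total recovery: $7,360 + $736 = $8,096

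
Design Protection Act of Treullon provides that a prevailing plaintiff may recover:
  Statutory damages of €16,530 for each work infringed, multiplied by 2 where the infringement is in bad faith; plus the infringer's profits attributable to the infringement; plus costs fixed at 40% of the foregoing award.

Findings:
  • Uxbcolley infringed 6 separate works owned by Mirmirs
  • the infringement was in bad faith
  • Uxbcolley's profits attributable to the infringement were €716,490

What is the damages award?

Statutory damages: 6 × €16,530 = €99,180
Doubled: 2 × €99,180 = €198,360
Combined award: €198,360 + €716,490 = €914,850
Costs: 40% of €914,850 = €365,940
Award plus costs: €914,850 + €365,940 = €1,280,790

€1,280,790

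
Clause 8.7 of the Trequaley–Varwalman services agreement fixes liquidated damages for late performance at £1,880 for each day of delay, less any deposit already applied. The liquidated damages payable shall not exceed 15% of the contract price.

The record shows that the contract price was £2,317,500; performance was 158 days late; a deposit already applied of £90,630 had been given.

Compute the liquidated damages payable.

£206,410

Per-day damages: 158 × £1,880 = £297,040
Less deposit already applied: £297,040 − £90,630 = £206,410
Cap: 15% of £2,317,500 = £347,625
Cap at £347,625: £206,410 is within the cap, no reduction.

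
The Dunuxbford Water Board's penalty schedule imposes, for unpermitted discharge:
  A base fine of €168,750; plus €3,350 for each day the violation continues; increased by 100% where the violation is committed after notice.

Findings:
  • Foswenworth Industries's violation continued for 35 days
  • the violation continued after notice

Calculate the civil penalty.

€572,000

Per-day component: 35 × €3,350 = €117,250
Base plus per-day: €168,750 + €117,250 = €286,000
Enhancement: 100% of €286,000 = €286,000
Enhanced fine: €286,000 + €286,000 = €572,000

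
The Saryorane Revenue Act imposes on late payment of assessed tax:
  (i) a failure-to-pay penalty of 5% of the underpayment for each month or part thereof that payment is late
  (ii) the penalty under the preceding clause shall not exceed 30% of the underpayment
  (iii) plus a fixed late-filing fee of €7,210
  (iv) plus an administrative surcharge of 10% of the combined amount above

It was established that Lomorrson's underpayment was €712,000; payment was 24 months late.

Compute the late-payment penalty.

Accrued rate: 5% × 24 = 120%, capped at 30% → 30%
Failure-to-pay penalty: 30% of €712,000 = €213,600
Penalty before surcharge: €213,600 + €7,210 = €220,810
Administrative surcharge: 10% of €220,810 = €22,081
Total penalty: €220,810 + €22,081 = €242,891

Penalty: €242,891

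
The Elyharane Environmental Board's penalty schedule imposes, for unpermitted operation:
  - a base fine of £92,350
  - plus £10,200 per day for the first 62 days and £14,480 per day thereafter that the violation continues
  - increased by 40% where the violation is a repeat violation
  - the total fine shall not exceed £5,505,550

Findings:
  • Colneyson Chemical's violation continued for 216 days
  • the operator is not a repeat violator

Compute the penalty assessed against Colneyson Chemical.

£2,954,670

First 62 days: 62 × £10,200 = £632,400
Remaining days: (216 − 62) × £14,480 = £2,229,920
Per-day component: £632,400 + £2,229,920 = £2,862,320
Base plus per-day: £92,350 + £2,862,320 = £2,954,670
The operator is not a repeat violator: no 40% increase.
Cap at £5,505,550: £2,954,670 is within the cap, no reduction.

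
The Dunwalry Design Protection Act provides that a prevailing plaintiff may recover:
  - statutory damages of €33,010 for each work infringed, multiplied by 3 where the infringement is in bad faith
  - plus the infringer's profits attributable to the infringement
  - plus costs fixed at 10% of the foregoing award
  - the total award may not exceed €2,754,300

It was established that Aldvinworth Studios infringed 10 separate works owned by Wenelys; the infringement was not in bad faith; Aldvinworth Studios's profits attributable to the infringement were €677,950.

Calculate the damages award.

€1,108,855

Statutory damages: 10 × €33,010 = €330,100
Infringement not in bad faith: no ×3 enhancement.
Combined award: €330,100 + €677,950 = €1,008,050
Costs: 10% of €1,008,050 = €100,805
Award plus costs: €1,008,050 + €100,805 = €1,108,855
Cap at €2,754,300: €1,108,855 is within the cap, no reduction.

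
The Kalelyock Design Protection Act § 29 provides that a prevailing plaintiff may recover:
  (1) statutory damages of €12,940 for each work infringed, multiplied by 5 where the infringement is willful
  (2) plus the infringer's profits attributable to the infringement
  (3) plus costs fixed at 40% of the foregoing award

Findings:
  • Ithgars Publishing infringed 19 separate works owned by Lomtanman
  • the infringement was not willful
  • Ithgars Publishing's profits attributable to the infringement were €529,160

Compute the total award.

€1,085,028

Statutory damages: 19 × €12,940 = €245,860
Infringement not willful: no ×5 enhancement.
Combined award: €245,860 + €529,160 = €775,020
Costs: 40% of €775,020 = €310,008
Award plus costs: €775,020 + €310,008 = €1,085,028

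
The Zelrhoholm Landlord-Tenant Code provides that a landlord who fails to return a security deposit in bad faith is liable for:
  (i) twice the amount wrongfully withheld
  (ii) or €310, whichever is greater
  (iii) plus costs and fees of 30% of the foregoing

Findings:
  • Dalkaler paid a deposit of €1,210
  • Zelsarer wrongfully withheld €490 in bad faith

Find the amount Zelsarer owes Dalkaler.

Doubled: 2 × €490 = €980
Minimum €310: €980 meets the minimum, no increase.
Costs and fees: 30% of €980 = €294
Total recovery: €980 + €294 = €1,274

€1,274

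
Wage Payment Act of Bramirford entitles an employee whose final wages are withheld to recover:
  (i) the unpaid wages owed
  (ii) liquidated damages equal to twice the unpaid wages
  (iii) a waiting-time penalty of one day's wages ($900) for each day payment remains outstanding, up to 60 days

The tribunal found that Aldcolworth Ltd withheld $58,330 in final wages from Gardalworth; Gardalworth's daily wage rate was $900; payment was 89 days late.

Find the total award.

Doubled: 2 × $58,330 = $116,660
Penalty days: min(89, 60) = 60
Waiting-time penalty: 60 × $900 = $54,000
Total award: $58,330 + $116,660 + $54,000 = $228,990

Total award: $228,990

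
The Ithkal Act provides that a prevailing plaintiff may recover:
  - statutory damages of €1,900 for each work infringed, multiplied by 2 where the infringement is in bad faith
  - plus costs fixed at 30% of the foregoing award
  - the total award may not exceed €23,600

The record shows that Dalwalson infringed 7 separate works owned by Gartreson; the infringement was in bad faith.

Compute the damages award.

€23,600

Statutory damages: 7 × €1,900 = €13,300
Doubled: 2 × €13,300 = €26,600
Costs: 30% of €26,600 = €7,980
Award plus costs: €26,600 + €7,980 = €34,580
Cap at €23,600: €34,580 exceeds the cap → €23,600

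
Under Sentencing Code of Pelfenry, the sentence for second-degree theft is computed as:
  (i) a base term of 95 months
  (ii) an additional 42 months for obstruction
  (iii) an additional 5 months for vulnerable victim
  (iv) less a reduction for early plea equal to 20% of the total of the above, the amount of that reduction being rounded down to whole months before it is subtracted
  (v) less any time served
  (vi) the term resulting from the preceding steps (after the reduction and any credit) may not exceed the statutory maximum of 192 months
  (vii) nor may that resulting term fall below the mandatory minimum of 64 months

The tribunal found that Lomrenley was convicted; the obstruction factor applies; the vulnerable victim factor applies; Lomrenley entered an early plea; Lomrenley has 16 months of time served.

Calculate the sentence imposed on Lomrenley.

Obstruction enhancement: +42 months
Vulnerable victim enhancement: +5 months
Adjusted term: 95 months + 42 months + 5 months = 142 months
Early plea reduction: 20% of 142 months = 28 months (rounded down)
After reduction: 142 − 28 = 114 months
Less time served: 114 months − 16 months = 98 months
Cap at 192 months: 98 months is within the cap, no reduction.
Minimum 64 months: 98 months meets the minimum, no increase.

98 months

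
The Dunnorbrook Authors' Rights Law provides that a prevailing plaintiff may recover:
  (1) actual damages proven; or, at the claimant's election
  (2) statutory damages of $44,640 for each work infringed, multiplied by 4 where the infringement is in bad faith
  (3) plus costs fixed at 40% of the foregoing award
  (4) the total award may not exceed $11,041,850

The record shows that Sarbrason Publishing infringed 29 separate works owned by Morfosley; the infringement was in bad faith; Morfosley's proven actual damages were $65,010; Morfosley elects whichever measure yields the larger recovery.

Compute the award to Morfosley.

Statutory damages: 29 × $44,640 = $1,294,560
Multiplied by 4: 4 × $1,294,560 = $5,178,240
Greater of actual damages ($65,010) or enhanced statutory damages ($5,178,240): $5,178,240
Costs: 40% of $5,178,240 = $2,071,296
Award plus costs: $5,178,240 + $2,071,296 = $7,249,536
Cap at $11,041,850: $7,249,536 is within the cap, no reduction.

$7,249,536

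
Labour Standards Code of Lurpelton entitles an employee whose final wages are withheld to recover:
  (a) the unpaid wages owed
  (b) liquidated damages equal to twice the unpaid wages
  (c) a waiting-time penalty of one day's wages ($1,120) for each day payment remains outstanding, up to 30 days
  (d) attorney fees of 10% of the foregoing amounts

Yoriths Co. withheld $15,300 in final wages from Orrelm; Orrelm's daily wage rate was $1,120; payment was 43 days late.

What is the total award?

Total award: $87,450

Doubled: 2 × $15,300 = $30,600
Penalty days: min(43, 30) = 30
Waiting-time penalty: 30 × $1,120 = $33,600
Subtotal: $15,300 + $30,600 + $33,600 = $79,500
Attorney fees: 10% of $79,500 = $7,950
Total award: $79,500 + $7,950 = $87,450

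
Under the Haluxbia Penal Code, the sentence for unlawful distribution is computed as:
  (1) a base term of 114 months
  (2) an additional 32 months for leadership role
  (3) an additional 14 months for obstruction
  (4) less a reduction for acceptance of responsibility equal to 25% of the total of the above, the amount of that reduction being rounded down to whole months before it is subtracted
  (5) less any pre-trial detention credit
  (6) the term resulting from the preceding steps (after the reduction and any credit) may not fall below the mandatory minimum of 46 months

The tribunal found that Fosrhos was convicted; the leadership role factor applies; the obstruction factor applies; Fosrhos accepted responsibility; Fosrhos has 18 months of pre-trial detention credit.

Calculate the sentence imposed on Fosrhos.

102 months

Leadership role enhancement: +32 months
Obstruction enhancement: +14 months
Adjusted term: 114 months + 32 months + 14 months = 160 months
Acceptance of responsibility reduction: 25% of 160 months = 40 months (rounded down)
After reduction: 160 − 40 = 120 months
Less pre-trial detention credit: 120 months − 18 months = 102 months
Minimum 46 months: 102 months meets the minimum, no increase.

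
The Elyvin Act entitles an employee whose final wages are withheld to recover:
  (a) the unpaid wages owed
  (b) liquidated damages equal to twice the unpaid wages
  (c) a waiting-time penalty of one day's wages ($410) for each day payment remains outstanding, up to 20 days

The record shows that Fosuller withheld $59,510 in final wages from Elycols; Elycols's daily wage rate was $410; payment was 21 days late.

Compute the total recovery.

$186,730

Doubled: 2 × $59,510 = $119,020
Penalty days: min(21, 20) = 20
Waiting-time penalty: 20 × $410 = $8,200
Total award: $59,510 + $119,020 + $8,200 = $186,730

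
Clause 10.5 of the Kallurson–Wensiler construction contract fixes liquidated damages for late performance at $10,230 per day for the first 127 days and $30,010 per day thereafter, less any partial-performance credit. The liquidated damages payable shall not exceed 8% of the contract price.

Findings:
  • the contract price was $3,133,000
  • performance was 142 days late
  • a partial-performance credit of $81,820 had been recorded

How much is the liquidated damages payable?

First 127 days: 127 × $10,230 = $1,299,210
Remaining days: (142 − 127) × $30,010 = $450,150
Accrued per-day damages: $1,299,210 + $450,150 = $1,749,360
Less partial-performance credit: $1,749,360 − $81,820 = $1,667,540
Cap: 8% of $3,133,000 = $250,640
Cap at $250,640: $1,667,540 exceeds the cap → $250,640

$250,640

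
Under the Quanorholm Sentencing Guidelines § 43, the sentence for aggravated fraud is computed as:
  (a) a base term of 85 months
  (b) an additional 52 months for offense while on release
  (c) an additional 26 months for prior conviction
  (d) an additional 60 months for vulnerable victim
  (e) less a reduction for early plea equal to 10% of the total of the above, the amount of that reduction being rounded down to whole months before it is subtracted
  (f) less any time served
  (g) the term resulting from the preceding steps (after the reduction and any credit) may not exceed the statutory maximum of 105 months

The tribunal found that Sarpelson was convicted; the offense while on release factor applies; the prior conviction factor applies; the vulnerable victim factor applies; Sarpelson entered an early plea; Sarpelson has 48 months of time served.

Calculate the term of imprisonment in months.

Offense while on release enhancement: +52 months
Prior conviction enhancement: +26 months
Vulnerable victim enhancement: +60 months
Adjusted term: 85 months + 52 months + 26 months + 60 months = 223 months
Early plea reduction: 10% of 223 months = 22 months (rounded down)
After reduction: 223 − 22 = 201 months
Less time served: 201 months − 48 months = 153 months
Cap at 105 months: 153 months exceeds the cap → 105 months

105 months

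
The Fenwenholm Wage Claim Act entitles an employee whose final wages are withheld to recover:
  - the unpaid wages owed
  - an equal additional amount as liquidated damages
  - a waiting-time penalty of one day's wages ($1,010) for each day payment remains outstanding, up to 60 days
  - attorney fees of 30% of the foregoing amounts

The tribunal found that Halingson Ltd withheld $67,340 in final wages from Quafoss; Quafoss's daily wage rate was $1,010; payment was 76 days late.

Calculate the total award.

Liquidated damages (equal amount): $67,340
Penalty days: min(76, 60) = 60
Waiting-time penalty: 60 × $1,010 = $60,600
Subtotal: $67,340 + $67,340 + $60,600 = $195,280
Attorney fees: 30% of $195,280 = $58,584
Total award: $195,280 + $58,584 = $253,864

$253,864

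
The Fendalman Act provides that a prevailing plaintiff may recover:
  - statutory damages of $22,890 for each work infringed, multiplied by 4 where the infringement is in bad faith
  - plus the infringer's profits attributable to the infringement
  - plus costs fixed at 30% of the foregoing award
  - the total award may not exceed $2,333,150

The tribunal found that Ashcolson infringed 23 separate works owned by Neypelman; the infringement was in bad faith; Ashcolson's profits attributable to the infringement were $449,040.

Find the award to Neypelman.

$2,333,150

Statutory damages: 23 × $22,890 = $526,470
Multiplied by 4: 4 × $526,470 = $2,105,880
Combined award: $2,105,880 + $449,040 = $2,554,920
Costs: 30% of $2,554,920 = $766,476
Award plus costs: $2,554,920 + $766,476 = $3,321,396
Cap at $2,333,150: $3,321,396 exceeds the cap → $2,333,150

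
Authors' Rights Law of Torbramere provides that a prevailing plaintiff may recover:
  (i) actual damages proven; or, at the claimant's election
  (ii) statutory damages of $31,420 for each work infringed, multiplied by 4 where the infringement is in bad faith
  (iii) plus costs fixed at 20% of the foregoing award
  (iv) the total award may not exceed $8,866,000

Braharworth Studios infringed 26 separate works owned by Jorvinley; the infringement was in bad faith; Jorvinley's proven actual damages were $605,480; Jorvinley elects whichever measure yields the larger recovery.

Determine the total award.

Statutory damages: 26 × $31,420 = $816,920
Multiplied by 4: 4 × $816,920 = $3,267,680
Greater of actual damages ($605,480) or enhanced statutory damages ($3,267,680): $3,267,680
Costs: 20% of $3,267,680 = $653,536
Award plus costs: $3,267,680 + $653,536 = $3,921,216
Cap at $8,866,000: $3,921,216 is within the cap, no reduction.

$3,921,216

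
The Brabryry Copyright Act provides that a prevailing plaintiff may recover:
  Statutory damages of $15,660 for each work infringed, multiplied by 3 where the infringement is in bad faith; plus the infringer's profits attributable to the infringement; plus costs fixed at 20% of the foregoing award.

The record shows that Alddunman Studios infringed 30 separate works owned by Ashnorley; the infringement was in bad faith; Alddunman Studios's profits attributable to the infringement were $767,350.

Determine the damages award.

Statutory damages: 30 × $15,660 = $469,800
Trebled: 3 × $469,800 = $1,409,400
Combined award: $1,409,400 + $767,350 = $2,176,750
Costs: 20% of $2,176,750 = $435,350
Award plus costs: $2,176,750 + $435,350 = $2,612,100

$2,612,100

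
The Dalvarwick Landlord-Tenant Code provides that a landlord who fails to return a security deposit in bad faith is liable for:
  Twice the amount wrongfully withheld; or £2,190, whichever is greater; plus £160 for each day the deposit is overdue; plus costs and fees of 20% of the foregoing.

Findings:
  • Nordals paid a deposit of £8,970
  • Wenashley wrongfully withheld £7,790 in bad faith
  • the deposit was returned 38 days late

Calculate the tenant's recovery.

£25,992

Doubled: 2 × £7,790 = £15,580
Minimum £2,190: £15,580 meets the minimum, no increase.
Late-return penalty: 38 × £160 = £6,080
Damages plus late penalty: £15,580 + £6,080 = £21,660
Costs and fees: 20% of £21,660 = £4,332
Total recovery: £21,660 + £4,332 = £25,992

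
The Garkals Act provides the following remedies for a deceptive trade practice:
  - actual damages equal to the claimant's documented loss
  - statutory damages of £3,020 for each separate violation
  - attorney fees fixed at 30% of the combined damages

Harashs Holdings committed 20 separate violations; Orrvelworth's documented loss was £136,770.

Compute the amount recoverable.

Statutory damages: 20 × £3,020 = £60,400
Combined damages: £136,770 + £60,400 = £197,170
Attorney fees: 30% of £197,170 = £59,151
Total recovery: £197,170 + £59,151 = £256,321

Total recovery: £256,321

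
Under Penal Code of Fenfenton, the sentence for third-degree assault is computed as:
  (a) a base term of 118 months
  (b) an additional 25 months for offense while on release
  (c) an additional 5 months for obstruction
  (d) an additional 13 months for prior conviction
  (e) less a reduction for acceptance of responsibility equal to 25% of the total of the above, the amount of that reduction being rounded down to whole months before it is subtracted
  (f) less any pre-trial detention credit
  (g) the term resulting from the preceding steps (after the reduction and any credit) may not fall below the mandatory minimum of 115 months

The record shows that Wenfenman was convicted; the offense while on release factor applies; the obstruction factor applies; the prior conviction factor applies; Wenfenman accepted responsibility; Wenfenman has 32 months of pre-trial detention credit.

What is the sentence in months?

Offense while on release enhancement: +25 months
Obstruction enhancement: +5 months
Prior conviction enhancement: +13 months
Adjusted term: 118 months + 25 months + 5 months + 13 months = 161 months
Acceptance of responsibility reduction: 25% of 161 months = 40 months (rounded down)
After reduction: 161 − 40 = 121 months
Less pre-trial detention credit: 121 months − 32 months = 89 months
Minimum 115 months: 89 months is below the minimum → 115 months

115 months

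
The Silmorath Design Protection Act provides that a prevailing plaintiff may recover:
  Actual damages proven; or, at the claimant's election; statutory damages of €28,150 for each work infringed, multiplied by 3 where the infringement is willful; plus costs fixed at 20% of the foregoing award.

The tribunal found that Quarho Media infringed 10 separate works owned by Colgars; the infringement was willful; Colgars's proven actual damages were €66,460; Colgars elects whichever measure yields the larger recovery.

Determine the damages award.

€1,013,400

Statutory damages: 10 × €28,150 = €281,500
Trebled: 3 × €281,500 = €844,500
Greater of actual damages (€66,460) or enhanced statutory damages (€844,500): €844,500
Costs: 20% of €844,500 = €168,900
Award plus costs: €844,500 + €168,900 = €1,013,400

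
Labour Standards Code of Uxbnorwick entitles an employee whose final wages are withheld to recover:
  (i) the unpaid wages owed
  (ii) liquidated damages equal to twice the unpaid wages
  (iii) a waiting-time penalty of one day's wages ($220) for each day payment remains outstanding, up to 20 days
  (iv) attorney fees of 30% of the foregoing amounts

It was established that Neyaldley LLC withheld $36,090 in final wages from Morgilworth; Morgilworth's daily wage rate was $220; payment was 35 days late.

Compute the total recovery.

Doubled: 2 × $36,090 = $72,180
Penalty days: min(35, 20) = 20
Waiting-time penalty: 20 × $220 = $4,400
Subtotal: $36,090 + $72,180 + $4,400 = $112,670
Attorney fees: 30% of $112,670 = $33,801
Total award: $112,670 + $33,801 = $146,471

$146,471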